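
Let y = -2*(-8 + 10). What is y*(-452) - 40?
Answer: 1768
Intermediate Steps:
y = -4 (y = -2*2 = -4)
y*(-452) - 40 = -4*(-452) - 40 = 1808 - 40 = 1768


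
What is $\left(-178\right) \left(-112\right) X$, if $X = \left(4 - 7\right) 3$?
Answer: $-179424$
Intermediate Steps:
$X = -9$ ($X = \left(-3\right) 3 = -9$)
$\left(-178\right) \left(-112\right) X = \left(-178\right) \left(-112\right) \left(-9\right) = 19936 \left(-9\right) = -179424$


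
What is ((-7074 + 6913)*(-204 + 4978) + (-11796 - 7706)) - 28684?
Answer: -816800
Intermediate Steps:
((-7074 + 6913)*(-204 + 4978) + (-11796 - 7706)) - 28684 = (-161*4774 - 19502) - 28684 = (-768614 - 19502) - 28684 = -788116 - 28684 = -816800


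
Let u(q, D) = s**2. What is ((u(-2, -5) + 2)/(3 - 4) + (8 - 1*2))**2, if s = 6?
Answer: 1024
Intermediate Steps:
u(q, D) = 36 (u(q, D) = 6**2 = 36)
((u(-2, -5) + 2)/(3 - 4) + (8 - 1*2))**2 = ((36 + 2)/(3 - 4) + (8 - 1*2))**2 = (38/(-1) + (8 - 2))**2 = (38*(-1) + 6)**2 = (-38 + 6)**2 = (-32)**2 = 1024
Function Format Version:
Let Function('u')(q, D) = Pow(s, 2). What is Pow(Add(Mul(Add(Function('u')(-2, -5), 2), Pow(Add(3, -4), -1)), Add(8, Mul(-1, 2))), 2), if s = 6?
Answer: 1024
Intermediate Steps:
Function('u')(q, D) = 36 (Function('u')(q, D) = Pow(6, 2) = 36)
Pow(Add(Mul(Add(Function('u')(-2, -5), 2), Pow(Add(3, -4), -1)), Add(8, Mul(-1, 2))), 2) = Pow(Add(Mul(Add(36, 2), Pow(Add(3, -4), -1)), Add(8, Mul(-1, 2))), 2) = Pow(Add(Mul(38, Pow(-1, -1)), Add(8, -2)), 2) = Pow(Add(Mul(38, -1), 6), 2) = Pow(Add(-38, 6), 2) = Pow(-32, 2) = 1024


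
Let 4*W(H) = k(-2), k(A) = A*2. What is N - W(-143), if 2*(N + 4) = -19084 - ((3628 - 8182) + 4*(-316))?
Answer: -6636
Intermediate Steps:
k(A) = 2*A
W(H) = -1 (W(H) = (2*(-2))/4 = (¼)*(-4) = -1)
N = -6637 (N = -4 + (-19084 - ((3628 - 8182) + 4*(-316)))/2 = -4 + (-19084 - (-4554 - 1264))/2 = -4 + (-19084 - 1*(-5818))/2 = -4 + (-19084 + 5818)/2 = -4 + (½)*(-13266) = -4 - 6633 = -6637)
N - W(-143) = -6637 - 1*(-1) = -6637 + 1 = -6636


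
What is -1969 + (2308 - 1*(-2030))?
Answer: 2369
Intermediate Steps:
-1969 + (2308 - 1*(-2030)) = -1969 + (2308 + 2030) = -1969 + 4338 = 2369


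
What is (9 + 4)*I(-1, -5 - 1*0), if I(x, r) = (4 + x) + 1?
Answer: 52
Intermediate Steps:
I(x, r) = 5 + x
(9 + 4)*I(-1, -5 - 1*0) = (9 + 4)*(5 - 1) = 13*4 = 52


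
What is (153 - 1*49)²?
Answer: 10816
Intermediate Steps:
(153 - 1*49)² = (153 - 49)² = 104² = 10816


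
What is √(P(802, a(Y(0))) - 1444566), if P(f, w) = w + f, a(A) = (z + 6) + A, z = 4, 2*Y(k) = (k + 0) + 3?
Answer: I*√5775010/2 ≈ 1201.6*I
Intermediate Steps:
Y(k) = 3/2 + k/2 (Y(k) = ((k + 0) + 3)/2 = (k + 3)/2 = (3 + k)/2 = 3/2 + k/2)
a(A) = 10 + A (a(A) = (4 + 6) + A = 10 + A)
P(f, w) = f + w
√(P(802, a(Y(0))) - 1444566) = √((802 + (10 + (3/2 + (½)*0))) - 1444566) = √((802 + (10 + (3/2 + 0))) - 1444566) = √((802 + (10 + 3/2)) - 1444566) = √((802 + 23/2) - 1444566) = √(1627/2 - 1444566) = √(-2887505/2) = I*√5775010/2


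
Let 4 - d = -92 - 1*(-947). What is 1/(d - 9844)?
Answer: -1/10695 ≈ -9.3502e-5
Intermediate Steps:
d = -851 (d = 4 - (-92 - 1*(-947)) = 4 - (-92 + 947) = 4 - 1*855 = 4 - 855 = -851)
1/(d - 9844) = 1/(-851 - 9844) = 1/(-10695) = -1/10695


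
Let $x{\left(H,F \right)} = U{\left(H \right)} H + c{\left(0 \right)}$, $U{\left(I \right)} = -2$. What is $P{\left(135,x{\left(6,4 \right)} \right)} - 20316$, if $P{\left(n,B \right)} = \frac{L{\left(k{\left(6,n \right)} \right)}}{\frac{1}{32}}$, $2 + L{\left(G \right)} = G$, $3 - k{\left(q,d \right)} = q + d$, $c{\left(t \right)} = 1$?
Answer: $-24796$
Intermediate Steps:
$k{\left(q,d \right)} = 3 - d - q$ ($k{\left(q,d \right)} = 3 - \left(q + d\right) = 3 - \left(d + q\right) = 3 - d - q$)
$L{\left(G \right)} = -2 + G$
$x{\left(H,F \right)} = 1 - 2 H$ ($x{\left(H,F \right)} = - 2 H + 1 = 1 - 2 H$)
$P{\left(n,B \right)} = -160 - 32 n$ ($P{\left(n,B \right)} = \frac{-2 - \left(3 + n\right)}{\frac{1}{32}} = \left(-2 - \left(3 + n\right)\right) \frac{1}{\frac{1}{32}} = \left(-2 - \left(3 + n\right)\right) 32 = \left(-5 - n\right) 32 = -160 - 32 n$)
$P{\left(135,x{\left(6,4 \right)} \right)} - 20316 = \left(-160 - 4320\right) - 20316 = -4480 - 20316 = -24796$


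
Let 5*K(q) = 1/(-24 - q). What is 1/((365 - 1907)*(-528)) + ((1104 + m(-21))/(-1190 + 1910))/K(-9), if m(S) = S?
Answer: -91849229/814176 ≈ -112.81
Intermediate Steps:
K(q) = 1/(5*(-24 - q))
1/((365 - 1907)*(-528)) + ((1104 + m(-21))/(-1190 + 1910))/K(-9) = 1/((365 - 1907)*(-528)) + ((1104 - 21)/(-1190 + 1910))/((-1/(120 + 5*(-9)))) = -1/528/(-1542) + (1083/720)/((-1/(120 - 45))) = -1/1542*(-1/528) + (1083*(1/720))/((-1/75)) = 1/814176 + 361/(240*((-1*1/75))) = 1/814176 + 361/(240*(-1/75)) = 1/814176 + (361/240)*(-75) = 1/814176 - 1805/16 = -91849229/814176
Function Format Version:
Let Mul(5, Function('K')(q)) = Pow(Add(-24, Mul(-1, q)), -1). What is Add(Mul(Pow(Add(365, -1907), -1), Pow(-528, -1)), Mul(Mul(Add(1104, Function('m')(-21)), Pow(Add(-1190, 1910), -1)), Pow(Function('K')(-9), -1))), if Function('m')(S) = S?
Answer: Rational(-91849229, 814176) ≈ -112.81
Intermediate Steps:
Function('K')(q) = Mul(Rational(1, 5), Pow(Add(-24, Mul(-1, q)), -1))
Add(Mul(Pow(Add(365, -1907), -1), Pow(-528, -1)), Mul(Mul(Add(1104, Function('m')(-21)), Pow(Add(-1190, 1910), -1)), Pow(Function('K')(-9), -1))) = Add(Mul(Pow(Add(365, -1907), -1), Pow(-528, -1)), Mul(Mul(Add(1104, -21), Pow(Add(-1190, 1910), -1)), Pow(Mul(-1, Pow(Add(120, Mul(5, -9)), -1)), -1))) = Add(Mul(Pow(-1542, -1), Rational(-1, 528)), Mul(Mul(1083, Pow(720, -1)), Pow(Mul(-1, Pow(Add(120, -45), -1)), -1))) = Add(Mul(Rational(-1, 1542), Rational(-1, 528)), Mul(Mul(1083, Rational(1, 720)), Pow(Mul(-1, Pow(75, -1)), -1))) = Add(Rational(1, 814176), Mul(Rational(361, 240), Pow(Mul(-1, Rational(1, 75)), -1))) = Add(Rational(1, 814176), Mul(Rational(361, 240), Pow(Rational(-1, 75), -1))) = Add(Rational(1, 814176), Mul(Rational(361, 240), -75)) = Add(Rational(1, 814176), Rational(-1805, 16)) = Rational(-91849229, 814176)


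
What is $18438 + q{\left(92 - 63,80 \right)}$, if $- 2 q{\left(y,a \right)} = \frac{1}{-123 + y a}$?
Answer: $\frac{81016571}{4394} \approx 18438.0$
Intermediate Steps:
$q{\left(y,a \right)} = - \frac{1}{2 \left(-123 + a y\right)}$ ($q{\left(y,a \right)} = - \frac{1}{2 \left(-123 + y a\right)} = - \frac{1}{2 \left(-123 + a y\right)}$)
$18438 + q{\left(92 - 63,80 \right)} = 18438 - \frac{1}{-246 + 2 \cdot 80 \left(92 - 63\right)} = 18438 - \frac{1}{-246 + 2 \cdot 80 \cdot 29} = 18438 - \frac{1}{-246 + 4640} = 18438 - \frac{1}{4394} = \frac{81016571}{4394}$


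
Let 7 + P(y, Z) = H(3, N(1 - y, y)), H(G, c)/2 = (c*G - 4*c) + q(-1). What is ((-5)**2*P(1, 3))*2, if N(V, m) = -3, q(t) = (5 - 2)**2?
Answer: 850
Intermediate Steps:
q(t) = 9 (q(t) = 3**2 = 9)
H(G, c) = 18 - 8*c + 2*G*c (H(G, c) = 2*((c*G - 4*c) + 9) = 2*((G*c - 4*c) + 9) = 2*((-4*c + G*c) + 9) = 2*(9 - 4*c + G*c) = 18 - 8*c + 2*G*c)
P(y, Z) = 17 (P(y, Z) = -7 + (18 - 8*(-3) + 2*3*(-3)) = -7 + (18 + 24 - 18) = -7 + 24 = 17)
((-5)**2*P(1, 3))*2 = ((-5)**2*17)*2 = (25*17)*2 = 425*2 = 850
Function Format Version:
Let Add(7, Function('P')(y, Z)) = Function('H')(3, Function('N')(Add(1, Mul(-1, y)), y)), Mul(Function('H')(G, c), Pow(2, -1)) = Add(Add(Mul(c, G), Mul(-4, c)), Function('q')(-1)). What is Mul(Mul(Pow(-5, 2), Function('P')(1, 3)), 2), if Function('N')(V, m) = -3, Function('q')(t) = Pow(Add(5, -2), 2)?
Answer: 850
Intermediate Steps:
Function('q')(t) = 9 (Function('q')(t) = Pow(3, 2) = 9)
Function('H')(G, c) = Add(18, Mul(-8, c), Mul(2, G, c)) (Function('H')(G, c) = Mul(2, Add(Add(Mul(c, G), Mul(-4, c)), 9)) = Mul(2, Add(Add(Mul(G, c), Mul(-4, c)), 9)) = Mul(2, Add(Add(Mul(-4, c), Mul(G, c)), 9)) = Mul(2, Add(9, Mul(-4, c), Mul(G, c))) = Add(18, Mul(-8, c), Mul(2, G, c)))
Function('P')(y, Z) = 17 (Function('P')(y, Z) = Add(-7, Add(18, Mul(-8, -3), Mul(2, 3, -3))) = Add(-7, Add(18, 24, -18)) = Add(-7, 24) = 17)
Mul(Mul(Pow(-5, 2), Function('P')(1, 3)), 2) = Mul(Mul(Pow(-5, 2), 17), 2) = Mul(Mul(25, 17), 2) = Mul(425, 2) = 850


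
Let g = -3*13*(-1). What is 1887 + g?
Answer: 1926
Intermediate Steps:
g = 39 (g = -39*(-1) = 39)
1887 + g = 1887 + 39 = 1926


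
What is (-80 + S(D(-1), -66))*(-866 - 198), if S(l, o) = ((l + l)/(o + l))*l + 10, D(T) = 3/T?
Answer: 1719424/23 ≈ 74758.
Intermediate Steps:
S(l, o) = 10 + 2*l²/(l + o) (S(l, o) = ((2*l)/(l + o))*l + 10 = (2*l/(l + o))*l + 10 = 2*l²/(l + o) + 10 = 10 + 2*l²/(l + o))
(-80 + S(D(-1), -66))*(-866 - 198) = (-80 + 2*((3/(-1))² + 5*(3/(-1)) + 5*(-66))/(3/(-1) - 66))*(-866 - 198) = (-80 + 2*((3*(-1))² + 5*(3*(-1)) - 330)/(3*(-1) - 66))*(-1064) = (-80 + 2*((-3)² + 5*(-3) - 330)/(-3 - 66))*(-1064) = (-80 + 2*(9 - 15 - 330)/(-69))*(-1064) = (-80 + 2*(-1/69)*(-336))*(-1064) = (-80 + 224/23)*(-1064) = -1616/23*(-1064) = 1719424/23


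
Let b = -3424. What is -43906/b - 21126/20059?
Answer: 404187515/34341008 ≈ 11.770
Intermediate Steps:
-43906/b - 21126/20059 = -43906/(-3424) - 21126/20059 = -43906*(-1/3424) - 21126*1/20059 = 21953/1712 - 21126/20059 = 404187515/34341008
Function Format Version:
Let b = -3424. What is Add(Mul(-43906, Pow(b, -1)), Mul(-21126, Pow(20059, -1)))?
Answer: Rational(404187515, 34341008) ≈ 11.770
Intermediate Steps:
Add(Mul(-43906, Pow(b, -1)), Mul(-21126, Pow(20059, -1))) = Add(Mul(-43906, Pow(-3424, -1)), Mul(-21126, Pow(20059, -1))) = Add(Mul(-43906, Rational(-1, 3424)), Mul(-21126, Rational(1, 20059))) = Add(Rational(21953, 1712), Rational(-21126, 20059)) = Rational(404187515, 34341008)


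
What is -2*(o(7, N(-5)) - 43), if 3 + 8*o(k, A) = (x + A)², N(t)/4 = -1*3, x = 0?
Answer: 203/4 ≈ 50.750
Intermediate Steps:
N(t) = -12 (N(t) = 4*(-1*3) = 4*(-3) = -12)
o(k, A) = -3/8 + A²/8 (o(k, A) = -3/8 + (0 + A)²/8 = -3/8 + A²/8)
-2*(o(7, N(-5)) - 43) = -2*((-3/8 + (⅛)*(-12)²) - 43) = -2*((-3/8 + (⅛)*144) - 43) = -2*((-3/8 + 18) - 43) = -2*(141/8 - 43) = -2*(-203/8) = 203/4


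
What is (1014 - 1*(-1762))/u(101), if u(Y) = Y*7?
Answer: 2776/707 ≈ 3.9264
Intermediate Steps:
u(Y) = 7*Y
(1014 - 1*(-1762))/u(101) = (1014 - 1*(-1762))/((7*101)) = (1014 + 1762)/707 = 2776*(1/707) = 2776/707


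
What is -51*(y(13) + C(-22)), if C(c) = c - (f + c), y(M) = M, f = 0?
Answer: -663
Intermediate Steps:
C(c) = 0 (C(c) = c - (0 + c) = c - c = 0)
-51*(y(13) + C(-22)) = -51*(13 + 0) = -51*13 = -663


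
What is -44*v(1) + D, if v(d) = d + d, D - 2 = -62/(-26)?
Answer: -1087/13 ≈ -83.615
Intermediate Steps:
D = 57/13 (D = 2 - 62/(-26) = 2 - 62*(-1/26) = 2 + 31/13 = 57/13 ≈ 4.3846)
v(d) = 2*d
-44*v(1) + D = -88 + 57/13 = -1087/13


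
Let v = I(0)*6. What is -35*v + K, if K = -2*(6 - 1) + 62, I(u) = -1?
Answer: 262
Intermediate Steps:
v = -6 (v = -1*6 = -6)
K = 52 (K = -2*5 + 62 = -10 + 62 = 52)
-35*v + K = -35*(-6) + 52 = 210 + 52 = 262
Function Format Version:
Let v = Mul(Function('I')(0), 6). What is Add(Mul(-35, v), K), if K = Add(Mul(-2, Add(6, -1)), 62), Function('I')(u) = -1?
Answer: 262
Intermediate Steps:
v = -6 (v = Mul(-1, 6) = -6)
K = 52 (K = Add(Mul(-2, 5), 62) = Add(-10, 62) = 52)
Add(Mul(-35, v), K) = Add(Mul(-35, -6), 52) = Add(210, 52) = 262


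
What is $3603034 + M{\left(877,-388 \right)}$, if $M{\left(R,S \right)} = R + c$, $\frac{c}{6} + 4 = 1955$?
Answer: $3615617$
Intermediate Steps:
$c = 11706$ ($c = -24 + 6 \cdot 1955 = -24 + 11730 = 11706$)
$M{\left(R,S \right)} = 11706 + R$ ($M{\left(R,S \right)} = R + 11706 = 11706 + R$)
$3603034 + M{\left(877,-388 \right)} = 3603034 + \left(11706 + 877\right) = 3603034 + 12583 = 3615617$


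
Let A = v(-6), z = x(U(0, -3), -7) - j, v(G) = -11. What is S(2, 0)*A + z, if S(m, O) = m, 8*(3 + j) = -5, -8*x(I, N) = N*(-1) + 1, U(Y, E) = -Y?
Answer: -155/8 ≈ -19.375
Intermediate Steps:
x(I, N) = -⅛ + N/8 (x(I, N) = -(N*(-1) + 1)/8 = -(-N + 1)/8 = -(1 - N)/8 = -⅛ + N/8)
j = -29/8 (j = -3 + (⅛)*(-5) = -3 - 5/8 = -29/8 ≈ -3.6250)
z = 21/8 (z = (-⅛ + (⅛)*(-7)) - 1*(-29/8) = (-⅛ - 7/8) + 29/8 = -1 + 29/8 = 21/8 ≈ 2.6250)
A = -11
S(2, 0)*A + z = 2*(-11) + 21/8 = -22 + 21/8 = -155/8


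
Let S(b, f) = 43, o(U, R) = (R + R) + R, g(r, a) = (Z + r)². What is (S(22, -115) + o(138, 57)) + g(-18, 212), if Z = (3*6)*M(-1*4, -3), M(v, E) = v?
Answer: 8314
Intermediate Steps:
Z = -72 (Z = (3*6)*(-1*4) = 18*(-4) = -72)
g(r, a) = (-72 + r)²
o(U, R) = 3*R (o(U, R) = 2*R + R = 3*R)
(S(22, -115) + o(138, 57)) + g(-18, 212) = (43 + 3*57) + (-72 - 18)² = (43 + 171) + (-90)² = 214 + 8100 = 8314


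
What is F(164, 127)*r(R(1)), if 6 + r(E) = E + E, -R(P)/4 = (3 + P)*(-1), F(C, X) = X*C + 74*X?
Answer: 785876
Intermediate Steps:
F(C, X) = 74*X + C*X (F(C, X) = C*X + 74*X = 74*X + C*X)
R(P) = 12 + 4*P (R(P) = -4*(3 + P)*(-1) = -4*(-3 - P) = 12 + 4*P)
r(E) = -6 + 2*E (r(E) = -6 + (E + E) = -6 + 2*E)
F(164, 127)*r(R(1)) = (127*(74 + 164))*(-6 + 2*(12 + 4*1)) = (127*238)*(-6 + 2*(12 + 4)) = 30226*(-6 + 2*16) = 30226*(-6 + 32) = 30226*26 = 785876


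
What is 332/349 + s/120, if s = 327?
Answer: 51321/13960 ≈ 3.6763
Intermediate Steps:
332/349 + s/120 = 332/349 + 327/120 = 332*(1/349) + 327*(1/120) = 332/349 + 109/40 = 51321/13960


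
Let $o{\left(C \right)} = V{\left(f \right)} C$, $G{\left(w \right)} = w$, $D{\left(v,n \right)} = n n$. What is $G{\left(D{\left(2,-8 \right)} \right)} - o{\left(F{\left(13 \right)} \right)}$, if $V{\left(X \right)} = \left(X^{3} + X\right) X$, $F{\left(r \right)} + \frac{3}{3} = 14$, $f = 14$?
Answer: $-501892$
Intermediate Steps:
$D{\left(v,n \right)} = n^{2}$
$F{\left(r \right)} = 13$ ($F{\left(r \right)} = -1 + 14 = 13$)
$V{\left(X \right)} = X \left(X + X^{3}\right)$ ($V{\left(X \right)} = \left(X + X^{3}\right) X = X \left(X + X^{3}\right)$)
$o{\left(C \right)} = 38612 C$ ($o{\left(C \right)} = \left(14^{2} + 14^{4}\right) C = \left(196 + 38416\right) C = 38612 C$)
$G{\left(D{\left(2,-8 \right)} \right)} - o{\left(F{\left(13 \right)} \right)} = \left(-8\right)^{2} - 38612 \cdot 13 = 64 - 501956 = -501892$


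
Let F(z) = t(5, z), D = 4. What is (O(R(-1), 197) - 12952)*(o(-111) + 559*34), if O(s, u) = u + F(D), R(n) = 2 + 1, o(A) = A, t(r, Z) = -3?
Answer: -241062410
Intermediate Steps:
F(z) = -3
R(n) = 3
O(s, u) = -3 + u (O(s, u) = u - 3 = -3 + u)
(O(R(-1), 197) - 12952)*(o(-111) + 559*34) = ((-3 + 197) - 12952)*(-111 + 559*34) = (194 - 12952)*(-111 + 19006) = -12758*18895 = -241062410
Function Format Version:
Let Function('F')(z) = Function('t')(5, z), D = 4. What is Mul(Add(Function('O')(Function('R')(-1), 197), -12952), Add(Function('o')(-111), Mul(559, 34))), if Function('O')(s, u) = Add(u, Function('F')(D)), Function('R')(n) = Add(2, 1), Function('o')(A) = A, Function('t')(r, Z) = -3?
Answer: -241062410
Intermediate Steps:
Function('F')(z) = -3
Function('R')(n) = 3
Function('O')(s, u) = Add(-3, u) (Function('O')(s, u) = Add(u, -3) = Add(-3, u))
Mul(Add(Function('O')(Function('R')(-1), 197), -12952), Add(Function('o')(-111), Mul(559, 34))) = Mul(Add(Add(-3, 197), -12952), Add(-111, Mul(559, 34))) = Mul(Add(194, -12952), Add(-111, 19006)) = Mul(-12758, 18895) = -241062410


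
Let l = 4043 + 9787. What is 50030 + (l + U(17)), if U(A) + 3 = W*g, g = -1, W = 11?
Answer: 63846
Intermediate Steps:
l = 13830
U(A) = -14 (U(A) = -3 + 11*(-1) = -3 - 11 = -14)
50030 + (l + U(17)) = 50030 + (13830 - 14) = 50030 + 13816 = 63846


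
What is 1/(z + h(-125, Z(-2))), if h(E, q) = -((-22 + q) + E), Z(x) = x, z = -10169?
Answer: -1/10020 ≈ -9.9800e-5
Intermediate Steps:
h(E, q) = 22 - E - q (h(E, q) = -(-22 + E + q) = 22 - E - q)
1/(z + h(-125, Z(-2))) = 1/(-10169 + (22 - 1*(-125) - 1*(-2))) = 1/(-10169 + (22 + 125 + 2)) = 1/(-10169 + 149) = 1/(-10020) = -1/10020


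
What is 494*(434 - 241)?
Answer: 95342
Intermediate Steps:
494*(434 - 241) = 494*193 = 95342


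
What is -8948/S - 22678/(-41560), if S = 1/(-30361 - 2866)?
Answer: 6178209784219/20780 ≈ 2.9732e+8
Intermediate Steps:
S = -1/33227 (S = 1/(-33227) = -1/33227 ≈ -3.0096e-5)
-8948/S - 22678/(-41560) = -8948/(-1/33227) - 22678/(-41560) = -8948*(-33227) - 22678*(-1/41560) = 297315196 + 11339/20780 = 6178209784219/20780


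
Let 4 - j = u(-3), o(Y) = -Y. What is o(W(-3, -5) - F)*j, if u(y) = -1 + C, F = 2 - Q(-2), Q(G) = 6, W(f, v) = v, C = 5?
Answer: 0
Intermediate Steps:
F = -4 (F = 2 - 1*6 = 2 - 6 = -4)
u(y) = 4 (u(y) = -1 + 5 = 4)
j = 0 (j = 4 - 1*4 = 4 - 4 = 0)
o(W(-3, -5) - F)*j = -(-5 - 1*(-4))*0 = -(-5 + 4)*0 = -1*(-1)*0 = 1*0 = 0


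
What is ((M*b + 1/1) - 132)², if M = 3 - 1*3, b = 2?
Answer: 17161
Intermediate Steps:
M = 0 (M = 3 - 3 = 0)
((M*b + 1/1) - 132)² = ((0*2 + 1/1) - 132)² = ((0 + 1*1) - 132)² = ((0 + 1) - 132)² = (1 - 132)² = (-131)² = 17161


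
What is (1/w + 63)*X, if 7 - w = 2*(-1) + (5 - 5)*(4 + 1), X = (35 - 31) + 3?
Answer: 3976/9 ≈ 441.78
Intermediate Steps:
X = 7 (X = 4 + 3 = 7)
w = 9 (w = 7 - (2*(-1) + (5 - 5)*(4 + 1)) = 7 - (-2 + 0*5) = 7 - (-2 + 0) = 7 - 1*(-2) = 7 + 2 = 9)
(1/w + 63)*X = (1/9 + 63)*7 = (⅑ + 63)*7 = (568/9)*7 = 3976/9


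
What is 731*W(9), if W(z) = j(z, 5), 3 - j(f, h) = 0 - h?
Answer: 5848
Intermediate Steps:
j(f, h) = 3 + h (j(f, h) = 3 - (0 - h) = 3 - (-1)*h = 3 + h)
W(z) = 8 (W(z) = 3 + 5 = 8)
731*W(9) = 731*8 = 5848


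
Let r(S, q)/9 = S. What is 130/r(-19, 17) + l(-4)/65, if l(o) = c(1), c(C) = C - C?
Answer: -130/171 ≈ -0.76023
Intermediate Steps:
c(C) = 0
r(S, q) = 9*S
l(o) = 0
130/r(-19, 17) + l(-4)/65 = 130/((9*(-19))) + 0/65 = 130/(-171) + 0*(1/65) = 130*(-1/171) + 0 = -130/171 + 0 = -130/171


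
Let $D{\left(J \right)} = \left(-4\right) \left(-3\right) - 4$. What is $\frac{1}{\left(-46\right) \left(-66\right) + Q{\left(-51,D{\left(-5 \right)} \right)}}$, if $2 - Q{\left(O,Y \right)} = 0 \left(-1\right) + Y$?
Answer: $\frac{1}{3030} \approx 0.00033003$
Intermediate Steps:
$D{\left(J \right)} = 8$ ($D{\left(J \right)} = 12 - 4 = 8$)
$Q{\left(O,Y \right)} = 2 - Y$ ($Q{\left(O,Y \right)} = 2 - \left(0 \left(-1\right) + Y\right) = 2 - \left(0 + Y\right) = 2 - Y$)
$\frac{1}{\left(-46\right) \left(-66\right) + Q{\left(-51,D{\left(-5 \right)} \right)}} = \frac{1}{\left(-46\right) \left(-66\right) + \left(2 - 8\right)} = \frac{1}{3036 + \left(2 - 8\right)} = \frac{1}{3036 - 6} = \frac{1}{3030}$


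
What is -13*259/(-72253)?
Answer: 3367/72253 ≈ 0.046600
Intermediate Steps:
-13*259/(-72253) = -3367*(-1/72253) = 3367/72253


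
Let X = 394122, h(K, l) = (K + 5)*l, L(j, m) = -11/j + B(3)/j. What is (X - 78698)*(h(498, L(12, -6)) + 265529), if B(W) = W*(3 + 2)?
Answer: 251421316160/3 ≈ 8.3807e+10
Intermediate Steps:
B(W) = 5*W (B(W) = W*5 = 5*W)
L(j, m) = 4/j (L(j, m) = -11/j + (5*3)/j = -11/j + 15/j = 4/j)
h(K, l) = l*(5 + K) (h(K, l) = (5 + K)*l = l*(5 + K))
(X - 78698)*(h(498, L(12, -6)) + 265529) = (394122 - 78698)*((4/12)*(5 + 498) + 265529) = 315424*((4*(1/12))*503 + 265529) = 315424*((⅓)*503 + 265529) = 315424*(503/3 + 265529) = 315424*(797090/3) = 251421316160/3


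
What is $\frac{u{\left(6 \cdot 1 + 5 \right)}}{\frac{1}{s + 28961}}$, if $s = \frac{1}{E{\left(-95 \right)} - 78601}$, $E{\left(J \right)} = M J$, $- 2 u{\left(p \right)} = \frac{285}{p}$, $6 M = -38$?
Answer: $- \frac{1931392581375}{5147956} \approx -3.7518 \cdot 10^{5}$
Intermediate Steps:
$M = - \frac{19}{3}$ ($M = \frac{1}{6} \left(-38\right) = - \frac{19}{3} \approx -6.3333$)
$u{\left(p \right)} = - \frac{285}{2 p}$ ($u{\left(p \right)} = - \frac{285 \frac{1}{p}}{2} = - \frac{285}{2 p}$)
$E{\left(J \right)} = - \frac{19 J}{3}$
$s = - \frac{3}{233998}$ ($s = \frac{1}{\left(- \frac{19}{3}\right) \left(-95\right) - 78601} = \frac{1}{\frac{1805}{3} - 78601} = \frac{1}{- \frac{233998}{3}} = - \frac{3}{233998} \approx -1.2821 \cdot 10^{-5}$)
$\frac{u{\left(6 \cdot 1 + 5 \right)}}{\frac{1}{s + 28961}} = \frac{\left(- \frac{285}{2}\right) \frac{1}{6 \cdot 1 + 5}}{\frac{1}{- \frac{3}{233998} + 28961}} = \frac{\left(- \frac{285}{2}\right) \frac{1}{6 + 5}}{\frac{1}{\frac{6776816075}{233998}}} = \frac{\left(- \frac{285}{2}\right) \frac{1}{11}}{\frac{233998}{6776816075}} = \left(- \frac{285}{2}\right) \frac{1}{11} \cdot \frac{6776816075}{233998} = \left(- \frac{285}{22}\right) \frac{6776816075}{233998} = - \frac{1931392581375}{5147956}$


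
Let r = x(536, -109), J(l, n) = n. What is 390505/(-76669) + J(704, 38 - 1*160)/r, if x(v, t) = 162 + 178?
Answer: -71062659/13033730 ≈ -5.4522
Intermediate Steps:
x(v, t) = 340
r = 340
390505/(-76669) + J(704, 38 - 1*160)/r = 390505/(-76669) + (38 - 1*160)/340 = 390505*(-1/76669) + (38 - 160)*(1/340) = -390505/76669 - 122*1/340 = -390505/76669 - 61/170 = -71062659/13033730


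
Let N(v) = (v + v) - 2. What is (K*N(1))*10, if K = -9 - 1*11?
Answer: 0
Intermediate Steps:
K = -20 (K = -9 - 11 = -20)
N(v) = -2 + 2*v (N(v) = 2*v - 2 = -2 + 2*v)
(K*N(1))*10 = -20*(-2 + 2*1)*10 = -20*(-2 + 2)*10 = -20*0*10 = 0*10 = 0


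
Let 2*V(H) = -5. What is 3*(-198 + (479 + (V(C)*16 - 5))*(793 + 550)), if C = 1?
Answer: 1747992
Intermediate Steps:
V(H) = -5/2 (V(H) = (½)*(-5) = -5/2)
3*(-198 + (479 + (V(C)*16 - 5))*(793 + 550)) = 3*(-198 + (479 + (-5/2*16 - 5))*(793 + 550)) = 3*(-198 + (479 + (-40 - 5))*1343) = 3*(-198 + (479 - 45)*1343) = 3*(-198 + 434*1343) = 3*(-198 + 582862) = 3*582664 = 1747992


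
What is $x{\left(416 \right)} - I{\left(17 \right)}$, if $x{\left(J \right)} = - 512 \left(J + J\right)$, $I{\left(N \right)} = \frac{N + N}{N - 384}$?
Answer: $- \frac{156336094}{367} \approx -4.2598 \cdot 10^{5}$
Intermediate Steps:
$I{\left(N \right)} = \frac{2 N}{-384 + N}$
$x{\left(J \right)} = - 1024 J$ ($x{\left(J \right)} = - 512 \cdot 2 J = - 1024 J$)
$x{\left(416 \right)} - I{\left(17 \right)} = \left(-1024\right) 416 - 2 \cdot 17 \frac{1}{-384 + 17} = -425984 - 2 \cdot 17 \frac{1}{-367} = -425984 - 2 \cdot 17 \left(- \frac{1}{367}\right) = -425984 - - \frac{34}{367} = -425984 + \frac{34}{367} = - \frac{156336094}{367}$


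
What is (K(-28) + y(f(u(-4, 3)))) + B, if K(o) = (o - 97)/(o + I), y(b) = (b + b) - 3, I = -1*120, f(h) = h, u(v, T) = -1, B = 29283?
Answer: 4333269/148 ≈ 29279.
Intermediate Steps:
I = -120
y(b) = -3 + 2*b (y(b) = 2*b - 3 = -3 + 2*b)
K(o) = (-97 + o)/(-120 + o) (K(o) = (o - 97)/(o - 120) = (-97 + o)/(-120 + o))
(K(-28) + y(f(u(-4, 3)))) + B = ((-97 - 28)/(-120 - 28) + (-3 + 2*(-1))) + 29283 = (-125/(-148) + (-3 - 2)) + 29283 = (-1/148*(-125) - 5) + 29283 = (125/148 - 5) + 29283 = -615/148 + 29283 = 4333269/148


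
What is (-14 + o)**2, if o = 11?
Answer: 9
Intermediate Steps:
(-14 + o)**2 = (-14 + 11)**2 = (-3)**2 = 9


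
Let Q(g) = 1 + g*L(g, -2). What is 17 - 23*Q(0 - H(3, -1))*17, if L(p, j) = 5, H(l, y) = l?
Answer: 5491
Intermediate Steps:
Q(g) = 1 + 5*g (Q(g) = 1 + g*5 = 1 + 5*g)
17 - 23*Q(0 - H(3, -1))*17 = 17 - 23*(1 + 5*(0 - 1*3))*17 = 17 - 23*(1 + 5*(0 - 3))*17 = 17 - 23*(1 + 5*(-3))*17 = 17 - 23*(1 - 15)*17 = 17 - (-322)*17 = 17 - 23*(-238) = 17 + 5474 = 5491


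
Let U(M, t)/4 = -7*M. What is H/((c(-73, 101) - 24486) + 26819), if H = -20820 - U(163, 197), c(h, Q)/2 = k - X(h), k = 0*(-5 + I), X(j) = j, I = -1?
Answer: -16256/2479 ≈ -6.5575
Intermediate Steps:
U(M, t) = -28*M (U(M, t) = 4*(-7*M) = -28*M)
k = 0 (k = 0*(-5 - 1) = 0*(-6) = 0)
c(h, Q) = -2*h (c(h, Q) = 2*(0 - h) = 2*(-h) = -2*h)
H = -16256 (H = -20820 - (-28)*163 = -20820 - 1*(-4564) = -20820 + 4564 = -16256)
H/((c(-73, 101) - 24486) + 26819) = -16256/((-2*(-73) - 24486) + 26819) = -16256/((146 - 24486) + 26819) = -16256/(-24340 + 26819) = -16256/2479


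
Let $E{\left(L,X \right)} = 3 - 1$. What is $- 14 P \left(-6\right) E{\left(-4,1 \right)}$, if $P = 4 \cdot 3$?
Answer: $2016$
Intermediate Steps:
$P = 12$
$E{\left(L,X \right)} = 2$
$- 14 P \left(-6\right) E{\left(-4,1 \right)} = \left(-14\right) 12 \left(-6\right) 2 = \left(-168\right) \left(-6\right) 2 = 1008 \cdot 2 = 2016$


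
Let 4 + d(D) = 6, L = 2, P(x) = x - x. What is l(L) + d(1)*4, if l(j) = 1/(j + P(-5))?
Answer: 17/2 ≈ 8.5000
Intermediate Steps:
P(x) = 0
d(D) = 2 (d(D) = -4 + 6 = 2)
l(j) = 1/j (l(j) = 1/(j + 0) = 1/j)
l(L) + d(1)*4 = 1/2 + 2*4 = ½ + 8 = 17/2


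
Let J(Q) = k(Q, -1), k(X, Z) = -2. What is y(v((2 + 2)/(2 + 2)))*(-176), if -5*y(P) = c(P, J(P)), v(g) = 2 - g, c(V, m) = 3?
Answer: 528/5 ≈ 105.60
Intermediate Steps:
J(Q) = -2
y(P) = -⅗ (y(P) = -⅕*3 = -⅗)
y(v((2 + 2)/(2 + 2)))*(-176) = -⅗*(-176) = 528/5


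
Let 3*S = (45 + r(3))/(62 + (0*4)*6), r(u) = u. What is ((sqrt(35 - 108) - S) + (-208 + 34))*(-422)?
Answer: 2279644/31 - 422*I*sqrt(73) ≈ 73537.0 - 3605.6*I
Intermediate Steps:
S = 8/31 (S = ((45 + 3)/(62 + (0*4)*6))/3 = (48/(62 + 0*6))/3 = (48/(62 + 0))/3 = (48/62)/3 = (48*(1/62))/3 = (1/3)*(24/31) = 8/31 ≈ 0.25806)
((sqrt(35 - 108) - S) + (-208 + 34))*(-422) = ((sqrt(35 - 108) - 1*8/31) + (-208 + 34))*(-422) = ((sqrt(-73) - 8/31) - 174)*(-422) = ((I*sqrt(73) - 8/31) - 174)*(-422) = ((-8/31 + I*sqrt(73)) - 174)*(-422) = (-5402/31 + I*sqrt(73))*(-422) = 2279644/31 - 422*I*sqrt(73)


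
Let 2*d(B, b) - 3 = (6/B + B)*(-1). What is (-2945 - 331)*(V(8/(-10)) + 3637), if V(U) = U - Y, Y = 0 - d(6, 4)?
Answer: -59528196/5 ≈ -1.1906e+7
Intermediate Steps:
d(B, b) = 3/2 - 3/B - B/2 (d(B, b) = 3/2 + ((6/B + B)*(-1))/2 = 3/2 + ((B + 6/B)*(-1))/2 = 3/2 + (-B - 6/B)/2 = 3/2 + (-3/B - B/2) = 3/2 - 3/B - B/2)
Y = 2 (Y = 0 - (3/2 - 3/6 - ½*6) = 0 - (3/2 - 3*⅙ - 3) = 0 - (3/2 - ½ - 3) = 0 - 1*(-2) = 0 + 2 = 2)
V(U) = -2 + U (V(U) = U - 1*2 = U - 2 = -2 + U)
(-2945 - 331)*(V(8/(-10)) + 3637) = (-2945 - 331)*((-2 + 8/(-10)) + 3637) = -3276*((-2 + 8*(-⅒)) + 3637) = -3276*((-2 - ⅘) + 3637) = -3276*(-14/5 + 3637) = -3276*18171/5 = -59528196/5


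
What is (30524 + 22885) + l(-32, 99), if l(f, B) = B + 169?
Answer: 53677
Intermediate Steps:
l(f, B) = 169 + B
(30524 + 22885) + l(-32, 99) = (30524 + 22885) + (169 + 99) = 53409 + 268 = 53677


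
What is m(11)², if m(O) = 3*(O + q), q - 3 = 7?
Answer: 3969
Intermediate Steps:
q = 10 (q = 3 + 7 = 10)
m(O) = 30 + 3*O (m(O) = 3*(O + 10) = 3*(10 + O) = 30 + 3*O)
m(11)² = (30 + 3*11)² = (30 + 33)² = 63² = 3969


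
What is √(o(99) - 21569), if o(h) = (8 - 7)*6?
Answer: I*√21563 ≈ 146.84*I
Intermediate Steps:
o(h) = 6 (o(h) = 1*6 = 6)
√(o(99) - 21569) = √(6 - 21569) = √(-21563) = I*√21563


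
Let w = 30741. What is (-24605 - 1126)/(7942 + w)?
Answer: -25731/38683 ≈ -0.66518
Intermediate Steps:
(-24605 - 1126)/(7942 + w) = (-24605 - 1126)/(7942 + 30741) = -25731/38683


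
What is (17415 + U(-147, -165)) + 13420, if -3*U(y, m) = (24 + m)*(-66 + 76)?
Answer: 31305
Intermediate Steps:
U(y, m) = -80 - 10*m/3 (U(y, m) = -(24 + m)*(-66 + 76)/3 = -(24 + m)*10/3 = -(240 + 10*m)/3 = -80 - 10*m/3)
(17415 + U(-147, -165)) + 13420 = (17415 + (-80 - 10/3*(-165))) + 13420 = (17415 + (-80 + 550)) + 13420 = (17415 + 470) + 13420 = 17885 + 13420 = 31305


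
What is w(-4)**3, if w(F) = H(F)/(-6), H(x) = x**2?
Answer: -512/27 ≈ -18.963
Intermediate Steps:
w(F) = -F**2/6 (w(F) = F**2/(-6) = F**2*(-1/6) = -F**2/6)
w(-4)**3 = (-1/6*(-4)**2)**3 = (-1/6*16)**3 = (-8/3)**3 = -512/27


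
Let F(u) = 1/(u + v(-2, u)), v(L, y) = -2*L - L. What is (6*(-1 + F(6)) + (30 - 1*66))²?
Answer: 6889/4 ≈ 1722.3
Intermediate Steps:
v(L, y) = -3*L
F(u) = 1/(6 + u) (F(u) = 1/(u - 3*(-2)) = 1/(u + 6) = 1/(6 + u))
(6*(-1 + F(6)) + (30 - 1*66))² = (6*(-1 + 1/(6 + 6)) + (30 - 1*66))² = (6*(-1 + 1/12) + (30 - 66))² = (6*(-1 + 1/12) - 36)² = (6*(-11/12) - 36)² = (-11/2 - 36)² = (-83/2)² = 6889/4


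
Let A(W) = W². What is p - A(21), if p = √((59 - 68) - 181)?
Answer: -441 + I*√190 ≈ -441.0 + 13.784*I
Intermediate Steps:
p = I*√190 (p = √(-9 - 181) = √(-190) = I*√190 ≈ 13.784*I)
p - A(21) = I*√190 - 1*21² = I*√190 - 1*441 = I*√190 - 441 = -441 + I*√190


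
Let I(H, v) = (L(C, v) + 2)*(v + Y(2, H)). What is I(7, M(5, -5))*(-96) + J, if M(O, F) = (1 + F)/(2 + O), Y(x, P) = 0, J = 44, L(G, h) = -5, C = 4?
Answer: -844/7 ≈ -120.57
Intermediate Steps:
M(O, F) = (1 + F)/(2 + O)
I(H, v) = -3*v (I(H, v) = (-5 + 2)*(v + 0) = -3*v)
I(7, M(5, -5))*(-96) + J = -3*(1 - 5)/(2 + 5)*(-96) + 44 = -3*(-4)/7*(-96) + 44 = -3*(-4/7)*(-96) + 44 = (12/7)*(-96) + 44 = -1152/7 + 44 = -844/7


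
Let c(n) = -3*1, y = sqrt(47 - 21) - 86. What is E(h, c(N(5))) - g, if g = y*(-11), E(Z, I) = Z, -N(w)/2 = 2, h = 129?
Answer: -817 + 11*sqrt(26) ≈ -760.91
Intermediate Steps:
N(w) = -4 (N(w) = -2*2 = -4)
y = -86 + sqrt(26) (y = sqrt(26) - 86 = -86 + sqrt(26) ≈ -80.901)
c(n) = -3
g = 946 - 11*sqrt(26) (g = (-86 + sqrt(26))*(-11) = 946 - 11*sqrt(26) ≈ 889.91)
E(h, c(N(5))) - g = 129 - (946 - 11*sqrt(26)) = 129 + (-946 + 11*sqrt(26)) = -817 + 11*sqrt(26)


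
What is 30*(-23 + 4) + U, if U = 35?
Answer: -535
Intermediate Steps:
30*(-23 + 4) + U = 30*(-23 + 4) + 35 = 30*(-19) + 35 = -570 + 35 = -535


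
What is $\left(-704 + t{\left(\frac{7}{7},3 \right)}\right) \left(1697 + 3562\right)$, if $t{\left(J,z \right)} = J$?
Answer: $-3697077$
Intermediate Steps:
$\left(-704 + t{\left(\frac{7}{7},3 \right)}\right) \left(1697 + 3562\right) = \left(-704 + \frac{7}{7}\right) \left(1697 + 3562\right) = \left(-704 + 7 \cdot \frac{1}{7}\right) 5259 = \left(-704 + 1\right) 5259 = \left(-703\right) 5259 = -3697077$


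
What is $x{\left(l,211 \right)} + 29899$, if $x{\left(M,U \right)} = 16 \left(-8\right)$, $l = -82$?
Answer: $29771$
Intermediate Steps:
$x{\left(M,U \right)} = -128$
$x{\left(l,211 \right)} + 29899 = -128 + 29899 = 29771$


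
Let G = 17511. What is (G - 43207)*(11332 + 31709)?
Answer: -1105981536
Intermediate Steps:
(G - 43207)*(11332 + 31709) = (17511 - 43207)*(11332 + 31709) = -25696*43041 = -1105981536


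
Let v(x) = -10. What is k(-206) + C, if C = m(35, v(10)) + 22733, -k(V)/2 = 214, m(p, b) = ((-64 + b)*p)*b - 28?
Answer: 48177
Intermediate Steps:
m(p, b) = -28 + b*p*(-64 + b) (m(p, b) = (p*(-64 + b))*b - 28 = b*p*(-64 + b) - 28 = -28 + b*p*(-64 + b))
k(V) = -428 (k(V) = -2*214 = -428)
C = 48605 (C = (-28 + 35*(-10)**2 - 64*(-10)*35) + 22733 = (-28 + 35*100 + 22400) + 22733 = (-28 + 3500 + 22400) + 22733 = 25872 + 22733 = 48605)
k(-206) + C = -428 + 48605 = 48177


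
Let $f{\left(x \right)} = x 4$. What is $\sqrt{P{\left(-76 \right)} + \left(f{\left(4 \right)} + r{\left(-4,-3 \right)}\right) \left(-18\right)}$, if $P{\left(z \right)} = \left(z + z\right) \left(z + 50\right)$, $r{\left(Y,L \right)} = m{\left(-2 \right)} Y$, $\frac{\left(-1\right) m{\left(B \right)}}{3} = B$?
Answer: $64$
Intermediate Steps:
$f{\left(x \right)} = 4 x$
$m{\left(B \right)} = - 3 B$
$r{\left(Y,L \right)} = 6 Y$ ($r{\left(Y,L \right)} = \left(-3\right) \left(-2\right) Y = 6 Y$)
$P{\left(z \right)} = 2 z \left(50 + z\right)$
$\sqrt{P{\left(-76 \right)} + \left(f{\left(4 \right)} + r{\left(-4,-3 \right)}\right) \left(-18\right)} = \sqrt{2 \left(-76\right) \left(50 - 76\right) + \left(4 \cdot 4 + 6 \left(-4\right)\right) \left(-18\right)} = \sqrt{2 \left(-76\right) \left(-26\right) + \left(16 - 24\right) \left(-18\right)} = \sqrt{3952 - -144} = \sqrt{3952 + 144} = \sqrt{4096} = 64$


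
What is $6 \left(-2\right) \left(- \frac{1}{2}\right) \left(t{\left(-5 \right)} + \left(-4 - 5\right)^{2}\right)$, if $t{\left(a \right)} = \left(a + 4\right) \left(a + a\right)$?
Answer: $546$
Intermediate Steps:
$t{\left(a \right)} = 2 a \left(4 + a\right)$ ($t{\left(a \right)} = \left(4 + a\right) 2 a = 2 a \left(4 + a\right)$)
$6 \left(-2\right) \left(- \frac{1}{2}\right) \left(t{\left(-5 \right)} + \left(-4 - 5\right)^{2}\right) = 6 \left(-2\right) \left(- \frac{1}{2}\right) \left(2 \left(-5\right) \left(4 - 5\right) + \left(-4 - 5\right)^{2}\right) = - 12 \left(\left(-1\right) \frac{1}{2}\right) \left(2 \left(-5\right) \left(-1\right) + \left(-4 - 5\right)^{2}\right) = \left(-12\right) \left(- \frac{1}{2}\right) \left(10 + \left(-4 - 5\right)^{2}\right) = 6 \left(10 + \left(-9\right)^{2}\right) = 6 \left(10 + 81\right) = 6 \cdot 91 = 546$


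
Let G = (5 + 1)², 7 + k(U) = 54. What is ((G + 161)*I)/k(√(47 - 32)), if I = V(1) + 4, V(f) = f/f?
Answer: 985/47 ≈ 20.957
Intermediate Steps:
V(f) = 1
k(U) = 47 (k(U) = -7 + 54 = 47)
G = 36 (G = 6² = 36)
I = 5 (I = 1 + 4 = 5)
((G + 161)*I)/k(√(47 - 32)) = ((36 + 161)*5)/47 = (197*5)*(1/47) = 985*(1/47) = 985/47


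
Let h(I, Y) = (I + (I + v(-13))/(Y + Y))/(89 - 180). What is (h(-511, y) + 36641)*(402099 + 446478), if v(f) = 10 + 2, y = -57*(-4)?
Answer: 430140414561409/13832 ≈ 3.1097e+10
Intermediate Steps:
y = 228
v(f) = 12
h(I, Y) = -I/91 - (12 + I)/(182*Y) (h(I, Y) = (I + (I + 12)/(Y + Y))/(89 - 180) = (I + (12 + I)/((2*Y)))/(-91) = (I + (12 + I)*(1/(2*Y)))*(-1/91) = (I + (12 + I)/(2*Y))*(-1/91) = -I/91 - (12 + I)/(182*Y))
(h(-511, y) + 36641)*(402099 + 446478) = ((1/182)*(-12 - 1*(-511) - 2*(-511)*228)/228 + 36641)*(402099 + 446478) = ((1/182)*(1/228)*(-12 + 511 + 233016) + 36641)*848577 = ((1/182)*(1/228)*233515 + 36641)*848577 = (233515/41496 + 36641)*848577 = (1520688451/41496)*848577 = 430140414561409/13832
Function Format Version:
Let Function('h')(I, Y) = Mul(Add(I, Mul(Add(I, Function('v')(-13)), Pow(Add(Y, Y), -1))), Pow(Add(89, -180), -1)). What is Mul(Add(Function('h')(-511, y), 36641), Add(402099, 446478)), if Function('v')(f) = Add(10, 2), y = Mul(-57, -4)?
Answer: Rational(430140414561409, 13832) ≈ 3.1097e+10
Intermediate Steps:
y = 228
Function('v')(f) = 12
Function('h')(I, Y) = Add(Mul(Rational(-1, 91), I), Mul(Rational(-1, 182), Pow(Y, -1), Add(12, I))) (Function('h')(I, Y) = Mul(Add(I, Mul(Add(I, 12), Pow(Add(Y, Y), -1))), Pow(Add(89, -180), -1)) = Mul(Add(I, Mul(Add(12, I), Pow(Mul(2, Y), -1))), Pow(-91, -1)) = Mul(Add(I, Mul(Add(12, I), Mul(Rational(1, 2), Pow(Y, -1)))), Rational(-1, 91)) = Mul(Add(I, Mul(Rational(1, 2), Pow(Y, -1), Add(12, I))), Rational(-1, 91)) = Add(Mul(Rational(-1, 91), I), Mul(Rational(-1, 182), Pow(Y, -1), Add(12, I))))
Mul(Add(Function('h')(-511, y), 36641), Add(402099, 446478)) = Mul(Add(Mul(Rational(1, 182), Pow(228, -1), Add(-12, Mul(-1, -511), Mul(-2, -511, 228))), 36641), Add(402099, 446478)) = Mul(Add(Mul(Rational(1, 182), Rational(1, 228), Add(-12, 511, 233016)), 36641), 848577) = Mul(Add(Mul(Rational(1, 182), Rational(1, 228), 233515), 36641), 848577) = Mul(Add(Rational(233515, 41496), 36641), 848577) = Mul(Rational(1520688451, 41496), 848577) = Rational(430140414561409, 13832)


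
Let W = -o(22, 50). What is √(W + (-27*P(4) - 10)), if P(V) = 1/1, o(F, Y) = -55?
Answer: 3*√2 ≈ 4.2426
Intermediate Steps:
P(V) = 1
W = 55 (W = -1*(-55) = 55)
√(W + (-27*P(4) - 10)) = √(55 + (-27*1 - 10)) = √(55 + (-27 - 10)) = √(55 - 37) = √18 = 3*√2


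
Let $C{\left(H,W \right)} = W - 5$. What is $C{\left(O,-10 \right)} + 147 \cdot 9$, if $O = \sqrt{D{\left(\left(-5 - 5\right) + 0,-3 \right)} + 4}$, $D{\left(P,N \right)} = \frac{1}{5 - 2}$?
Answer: $1308$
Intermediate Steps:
$D{\left(P,N \right)} = \frac{1}{3}$
$O = \frac{\sqrt{39}}{3}$ ($O = \sqrt{\frac{1}{3} + 4} = \sqrt{\frac{13}{3}} = \frac{\sqrt{39}}{3} \approx 2.0817$)
$C{\left(H,W \right)} = -5 + W$ ($C{\left(H,W \right)} = W - 5 = -5 + W$)
$C{\left(O,-10 \right)} + 147 \cdot 9 = \left(-5 - 10\right) + 147 \cdot 9 = -15 + 1323 = 1308$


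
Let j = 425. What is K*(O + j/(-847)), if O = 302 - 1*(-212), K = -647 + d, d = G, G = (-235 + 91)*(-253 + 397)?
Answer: -9300172339/847 ≈ -1.0980e+7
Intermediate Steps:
G = -20736 (G = -144*144 = -20736)
d = -20736
K = -21383 (K = -647 - 20736 = -21383)
O = 514 (O = 302 + 212 = 514)
K*(O + j/(-847)) = -21383*(514 + 425/(-847)) = -21383*(514 + 425*(-1/847)) = -21383*(514 - 425/847) = -21383*434933/847 = -9300172339/847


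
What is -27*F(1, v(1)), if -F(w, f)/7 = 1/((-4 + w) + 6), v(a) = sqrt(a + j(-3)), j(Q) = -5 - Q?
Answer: 63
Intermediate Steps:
v(a) = sqrt(-2 + a) (v(a) = sqrt(a + (-5 - 1*(-3))) = sqrt(a + (-5 + 3)) = sqrt(a - 2) = sqrt(-2 + a))
F(w, f) = -7/(2 + w) (F(w, f) = -7/((-4 + w) + 6) = -7/(2 + w))
-27*F(1, v(1)) = -(-189)/(2 + 1) = -(-189)/3 = -27*(-7/3) = 63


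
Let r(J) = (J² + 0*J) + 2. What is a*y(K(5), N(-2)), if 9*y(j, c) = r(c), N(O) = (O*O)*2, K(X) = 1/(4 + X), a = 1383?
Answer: 10142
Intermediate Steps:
r(J) = 2 + J² (r(J) = (J² + 0) + 2 = J² + 2 = 2 + J²)
N(O) = 2*O² (N(O) = O²*2 = 2*O²)
y(j, c) = 2/9 + c²/9 (y(j, c) = (2 + c²)/9 = 2/9 + c²/9)
a*y(K(5), N(-2)) = 1383*(2/9 + (2*(-2)²)²/9) = 1383*(2/9 + (2*4)²/9) = 1383*(2/9 + (⅑)*8²) = 1383*(2/9 + (⅑)*64) = 1383*(2/9 + 64/9) = 1383*(22/3) = 10142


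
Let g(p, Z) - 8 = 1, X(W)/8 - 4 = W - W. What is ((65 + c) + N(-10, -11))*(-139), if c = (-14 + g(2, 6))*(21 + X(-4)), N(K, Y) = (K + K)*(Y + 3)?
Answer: 5560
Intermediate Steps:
X(W) = 32 (X(W) = 32 + 8*(W - W) = 32 + 8*0 = 32 + 0 = 32)
g(p, Z) = 9 (g(p, Z) = 8 + 1 = 9)
N(K, Y) = 2*K*(3 + Y) (N(K, Y) = (2*K)*(3 + Y) = 2*K*(3 + Y))
c = -265 (c = (-14 + 9)*(21 + 32) = -5*53 = -265)
((65 + c) + N(-10, -11))*(-139) = ((65 - 265) + 2*(-10)*(3 - 11))*(-139) = (-200 + 2*(-10)*(-8))*(-139) = (-200 + 160)*(-139) = -40*(-139) = 5560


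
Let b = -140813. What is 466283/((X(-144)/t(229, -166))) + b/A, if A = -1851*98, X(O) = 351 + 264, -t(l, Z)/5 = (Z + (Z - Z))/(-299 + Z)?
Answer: -4677563867903/3458352870 ≈ -1352.5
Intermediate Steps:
t(l, Z) = -5*Z/(-299 + Z) (t(l, Z) = -5*(Z + (Z - Z))/(-299 + Z) = -5*(Z + 0)/(-299 + Z) = -5*Z/(-299 + Z))
X(O) = 615
A = -181398
466283/((X(-144)/t(229, -166))) + b/A = 466283/((615/((-5*(-166)/(-299 - 166))))) - 140813/(-181398) = 466283/((615/((-5*(-166)/(-465))))) - 140813*(-1/181398) = 466283/((615/((-5*(-166)*(-1/465))))) + 140813/181398 = 466283/((615/(-166/93))) + 140813/181398 = 466283/((615*(-93/166))) + 140813/181398 = 466283/(-57195/166) + 140813/181398 = 466283*(-166/57195) + 140813/181398 = -77402978/57195 + 140813/181398 = -4677563867903/3458352870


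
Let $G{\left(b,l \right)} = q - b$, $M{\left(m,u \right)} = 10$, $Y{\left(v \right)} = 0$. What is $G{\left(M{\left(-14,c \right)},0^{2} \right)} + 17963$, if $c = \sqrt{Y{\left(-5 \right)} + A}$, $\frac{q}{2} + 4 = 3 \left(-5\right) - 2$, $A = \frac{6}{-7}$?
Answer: $17911$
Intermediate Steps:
$A = - \frac{6}{7}$ ($A = 6 \left(- \frac{1}{7}\right) = - \frac{6}{7} \approx -0.85714$)
$q = -42$ ($q = -8 + 2 \left(3 \left(-5\right) - 2\right) = -8 + 2 \left(-15 - 2\right) = -8 + 2 \left(-17\right) = -8 - 34 = -42$)
$c = \frac{i \sqrt{42}}{7}$ ($c = \sqrt{0 - \frac{6}{7}} = \sqrt{- \frac{6}{7}} = \frac{i \sqrt{42}}{7} \approx 0.92582 i$)
$G{\left(b,l \right)} = -42 - b$
$G{\left(M{\left(-14,c \right)},0^{2} \right)} + 17963 = \left(-42 - 10\right) + 17963 = -52 + 17963 = 17911$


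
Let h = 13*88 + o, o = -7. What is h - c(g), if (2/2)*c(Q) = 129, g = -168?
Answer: 1008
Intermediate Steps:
h = 1137 (h = 13*88 - 7 = 1144 - 7 = 1137)
c(Q) = 129
h - c(g) = 1137 - 1*129 = 1137 - 129 = 1008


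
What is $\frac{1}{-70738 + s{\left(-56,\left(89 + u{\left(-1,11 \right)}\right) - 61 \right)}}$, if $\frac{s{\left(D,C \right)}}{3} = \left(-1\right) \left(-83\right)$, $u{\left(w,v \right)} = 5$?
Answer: $- \frac{1}{70489} \approx -1.4187 \cdot 10^{-5}$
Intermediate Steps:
$s{\left(D,C \right)} = 249$ ($s{\left(D,C \right)} = 3 \left(\left(-1\right) \left(-83\right)\right) = 3 \cdot 83 = 249$)
$\frac{1}{-70738 + s{\left(-56,\left(89 + u{\left(-1,11 \right)}\right) - 61 \right)}} = \frac{1}{-70738 + 249} = \frac{1}{-70489} = - \frac{1}{70489}$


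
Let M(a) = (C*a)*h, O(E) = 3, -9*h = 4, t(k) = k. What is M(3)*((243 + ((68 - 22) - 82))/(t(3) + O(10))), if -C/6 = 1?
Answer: 276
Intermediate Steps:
C = -6 (C = -6*1 = -6)
h = -4/9 (h = -1/9*4 = -4/9 ≈ -0.44444)
M(a) = 8*a/3 (M(a) = -6*a*(-4/9) = 8*a/3)
M(3)*((243 + ((68 - 22) - 82))/(t(3) + O(10))) = ((8/3)*3)*((243 + ((68 - 22) - 82))/(3 + 3)) = 8*((243 + (46 - 82))/6) = 8*((243 - 36)*(1/6)) = 8*(207*(1/6)) = 8*(69/2) = 276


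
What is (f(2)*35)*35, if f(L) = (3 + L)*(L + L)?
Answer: 24500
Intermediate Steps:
f(L) = 2*L*(3 + L) (f(L) = (3 + L)*(2*L) = 2*L*(3 + L))
(f(2)*35)*35 = ((2*2*(3 + 2))*35)*35 = ((2*2*5)*35)*35 = (20*35)*35 = 700*35 = 24500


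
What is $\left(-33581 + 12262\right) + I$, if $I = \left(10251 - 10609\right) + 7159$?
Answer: $-14518$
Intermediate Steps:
$I = 6801$ ($I = -358 + 7159 = 6801$)
$\left(-33581 + 12262\right) + I = \left(-33581 + 12262\right) + 6801 = -21319 + 6801 = -14518$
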